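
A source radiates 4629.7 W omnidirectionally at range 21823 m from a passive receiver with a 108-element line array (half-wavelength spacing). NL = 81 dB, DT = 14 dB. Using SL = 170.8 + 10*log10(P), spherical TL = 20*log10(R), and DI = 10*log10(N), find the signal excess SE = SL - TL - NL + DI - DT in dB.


Step 1: SL = 170.8 + 10*log10(4629.7) = 207.46 dB
Step 2: TL = 20*log10(21823) = 86.78 dB
Step 3: DI = 10*log10(108) = 20.33 dB
Step 4: SE = SL - TL - NL + DI - DT = 207.46 - 86.78 - 81 + 20.33 - 14 = 46.01

46.01 dB


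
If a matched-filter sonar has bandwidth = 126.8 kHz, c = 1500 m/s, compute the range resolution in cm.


0.59 cm


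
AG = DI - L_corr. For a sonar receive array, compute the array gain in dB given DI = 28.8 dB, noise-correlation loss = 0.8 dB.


AG = DI - L_corr = 28.8 - 0.8 = 28.0

28.0 dB


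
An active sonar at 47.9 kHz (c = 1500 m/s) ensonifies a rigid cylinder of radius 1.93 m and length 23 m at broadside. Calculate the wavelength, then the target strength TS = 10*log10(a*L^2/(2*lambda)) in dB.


Step 1: lambda = c/f = 1500/47900 = 0.03132 m
Step 2: TS = 10*log10(a*L^2/(2*lambda)) = 10*log10(1.93*23^2/(2*0.03132)) = 42.12

42.12 dB


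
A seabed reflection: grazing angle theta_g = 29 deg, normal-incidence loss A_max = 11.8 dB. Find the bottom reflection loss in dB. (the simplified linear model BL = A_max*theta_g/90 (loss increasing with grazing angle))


3.8 dB


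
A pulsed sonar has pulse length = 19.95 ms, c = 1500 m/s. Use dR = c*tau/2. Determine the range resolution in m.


dR = c*tau/2 = 1500 * 19.95e-3 / 2 = 14.9625

14.9625 m


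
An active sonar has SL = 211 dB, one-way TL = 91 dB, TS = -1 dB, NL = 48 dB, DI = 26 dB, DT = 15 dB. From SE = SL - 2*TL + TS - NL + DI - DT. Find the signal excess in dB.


SE = SL - 2*TL + TS - NL + DI - DT = 211 - 2*91 + (-1) - 48 + 26 - 15 = -9

-9 dB


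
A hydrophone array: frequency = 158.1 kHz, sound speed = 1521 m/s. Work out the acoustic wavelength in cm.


lambda = c/f = 1521 / 158100 = 0.0096 m = 0.96 cm

0.96 cm


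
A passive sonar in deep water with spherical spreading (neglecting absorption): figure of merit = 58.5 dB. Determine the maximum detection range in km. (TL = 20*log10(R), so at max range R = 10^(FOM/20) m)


0.84 km


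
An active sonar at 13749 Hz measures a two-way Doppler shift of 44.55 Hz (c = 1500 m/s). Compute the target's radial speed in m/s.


From fd = 2*f*v/c, v = c*fd/(2*f) = 1500 * 44.55 / (2*13749) = 2.43

2.43 m/s


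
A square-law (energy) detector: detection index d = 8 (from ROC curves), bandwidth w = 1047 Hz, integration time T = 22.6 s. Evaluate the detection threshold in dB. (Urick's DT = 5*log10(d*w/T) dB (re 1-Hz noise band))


DT = 5*log10(d*w/T) = 5*log10(8 * 1047 / 22.6) = 5*log10(370.62) = 12.84

12.84 dB


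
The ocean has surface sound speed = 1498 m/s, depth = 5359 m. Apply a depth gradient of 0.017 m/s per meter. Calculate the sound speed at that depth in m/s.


1589.103 m/s


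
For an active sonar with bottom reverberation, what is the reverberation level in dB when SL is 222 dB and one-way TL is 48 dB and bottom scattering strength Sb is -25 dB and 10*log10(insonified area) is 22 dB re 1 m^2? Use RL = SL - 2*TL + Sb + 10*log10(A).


RL = SL - 2*TL + Sb + 10*log10(A) = 222 - 2*48 + (-25) + 22 = 123

123 dB


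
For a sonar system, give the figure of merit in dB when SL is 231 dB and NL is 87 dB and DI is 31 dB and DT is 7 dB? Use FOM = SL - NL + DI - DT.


FOM = SL - NL + DI - DT = 231 - 87 + 31 - 7 = 168

168 dB


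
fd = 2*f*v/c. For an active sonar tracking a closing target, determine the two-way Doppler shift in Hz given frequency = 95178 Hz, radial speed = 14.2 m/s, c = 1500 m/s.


fd = 2*f*v/c = 2 * 95178 * 14.2 / 1500 = 1802.04

1802.04 Hz


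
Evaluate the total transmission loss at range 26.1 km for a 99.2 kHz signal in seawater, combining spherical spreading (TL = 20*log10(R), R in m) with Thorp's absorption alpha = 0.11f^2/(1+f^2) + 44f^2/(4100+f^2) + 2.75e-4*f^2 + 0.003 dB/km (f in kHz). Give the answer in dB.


Step 1 (Thorp): alpha = 0.11*9840.64/(1+9840.64) + 44*9840.64/(4100+9840.64) + 2.75e-4*9840.64 + 0.003 = 33.8786 dB/km
Step 2: TL_spread = 20*log10(26100) = 88.33 dB
Step 3: TL_abs = alpha*R = 33.8786 * 26.1 = 884.23 dB
Step 4: TL_total = 88.33 + 884.23 = 972.56

972.56 dB


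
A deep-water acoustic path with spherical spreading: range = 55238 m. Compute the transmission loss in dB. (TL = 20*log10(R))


TL = 20*log10(55238) = 94.84

94.84 dB


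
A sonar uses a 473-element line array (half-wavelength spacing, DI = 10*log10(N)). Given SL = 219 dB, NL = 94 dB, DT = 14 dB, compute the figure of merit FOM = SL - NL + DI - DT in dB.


137.75 dB


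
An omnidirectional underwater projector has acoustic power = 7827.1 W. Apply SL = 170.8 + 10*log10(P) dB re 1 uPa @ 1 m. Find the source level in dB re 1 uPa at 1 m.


SL = 170.8 + 10*log10(7827.1) = 170.8 + 38.94 = 209.74

209.74 dB


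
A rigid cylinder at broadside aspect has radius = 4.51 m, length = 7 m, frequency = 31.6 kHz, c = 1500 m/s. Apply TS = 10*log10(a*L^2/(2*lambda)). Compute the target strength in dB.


lambda = 1500/31600 = 0.04747 m
TS = 10*log10(4.51*7^2/(2*0.04747)) = 33.67

33.67 dB


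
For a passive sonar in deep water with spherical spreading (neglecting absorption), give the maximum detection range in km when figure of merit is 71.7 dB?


At max range FOM = TL, so 20*log10(R) = 71.7
R = 10^(71.7/20) = 3845.92 m = 3.85 km

3.85 km


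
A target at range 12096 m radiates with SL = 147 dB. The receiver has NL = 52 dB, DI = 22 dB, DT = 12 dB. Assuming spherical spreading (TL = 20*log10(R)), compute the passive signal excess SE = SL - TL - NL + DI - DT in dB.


Step 1: TL = 20*log10(12096) = 81.65 dB
Step 2: SE = 147 - 81.65 - 52 + 22 - 12 = 23.35

23.35 dB


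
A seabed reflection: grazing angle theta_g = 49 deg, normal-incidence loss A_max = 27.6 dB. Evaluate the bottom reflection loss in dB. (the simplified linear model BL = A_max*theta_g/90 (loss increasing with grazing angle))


BL = A_max * theta_g / 90 = 27.6 * 49 / 90 = 15.03

15.03 dB


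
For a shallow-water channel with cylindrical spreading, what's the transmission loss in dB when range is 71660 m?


TL = 10*log10(71660) = 48.55

48.55 dB


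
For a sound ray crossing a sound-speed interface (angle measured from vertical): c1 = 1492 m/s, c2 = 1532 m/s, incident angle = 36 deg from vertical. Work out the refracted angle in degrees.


sin(theta2) = (c2/c1)*sin(theta1) = (1532/1492)*sin(36 deg) = 0.60354
theta2 = arcsin(0.60354) = 37.12

37.12 deg


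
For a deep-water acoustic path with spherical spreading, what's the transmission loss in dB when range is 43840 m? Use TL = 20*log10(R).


TL = 20*log10(43840) = 92.84

92.84 dB


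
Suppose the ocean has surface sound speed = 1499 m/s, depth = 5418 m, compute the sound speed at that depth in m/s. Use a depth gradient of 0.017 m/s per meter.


c = 1499 + 0.017 * 5418 = 1591.106

1591.106 m/s


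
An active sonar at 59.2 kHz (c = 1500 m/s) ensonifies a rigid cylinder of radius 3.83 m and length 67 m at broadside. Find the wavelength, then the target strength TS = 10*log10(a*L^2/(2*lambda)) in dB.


Step 1: lambda = c/f = 1500/59200 = 0.02534 m
Step 2: TS = 10*log10(a*L^2/(2*lambda)) = 10*log10(3.83*67^2/(2*0.02534)) = 55.31

55.31 dB


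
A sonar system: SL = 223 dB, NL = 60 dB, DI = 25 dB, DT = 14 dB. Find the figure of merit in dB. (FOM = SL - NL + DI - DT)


FOM = SL - NL + DI - DT = 223 - 60 + 25 - 14 = 174

174 dB


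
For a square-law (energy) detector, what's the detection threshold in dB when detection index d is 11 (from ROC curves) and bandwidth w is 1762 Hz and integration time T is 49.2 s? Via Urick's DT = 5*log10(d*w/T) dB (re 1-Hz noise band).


12.98 dB


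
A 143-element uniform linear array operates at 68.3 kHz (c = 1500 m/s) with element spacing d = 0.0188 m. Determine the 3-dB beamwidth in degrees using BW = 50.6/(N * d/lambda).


0.41 deg


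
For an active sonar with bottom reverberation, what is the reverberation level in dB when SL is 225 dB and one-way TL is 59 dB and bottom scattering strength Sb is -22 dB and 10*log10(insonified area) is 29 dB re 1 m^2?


RL = SL - 2*TL + Sb + 10*log10(A) = 225 - 2*59 + (-22) + 29 = 114

114 dB


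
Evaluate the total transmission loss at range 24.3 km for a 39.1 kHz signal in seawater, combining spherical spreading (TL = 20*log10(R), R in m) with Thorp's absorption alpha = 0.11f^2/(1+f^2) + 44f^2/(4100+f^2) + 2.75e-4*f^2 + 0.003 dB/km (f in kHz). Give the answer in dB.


391.07 dB


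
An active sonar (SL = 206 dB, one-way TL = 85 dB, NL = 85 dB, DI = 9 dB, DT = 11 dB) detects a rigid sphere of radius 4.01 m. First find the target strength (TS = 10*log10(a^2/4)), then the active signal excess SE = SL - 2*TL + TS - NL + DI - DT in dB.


Step 1: TS = 10*log10(4.01^2/4) = 6.04 dB
Step 2: SE = SL - 2*TL + TS - NL + DI - DT = 206 - 2*85 + (6.04) - 85 + 9 - 11 = -44.96

-44.96 dB


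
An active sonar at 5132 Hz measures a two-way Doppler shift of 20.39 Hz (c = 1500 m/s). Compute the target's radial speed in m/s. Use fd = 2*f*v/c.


2.98 m/s


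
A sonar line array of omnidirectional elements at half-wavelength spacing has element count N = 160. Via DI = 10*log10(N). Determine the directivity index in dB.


22.04 dB


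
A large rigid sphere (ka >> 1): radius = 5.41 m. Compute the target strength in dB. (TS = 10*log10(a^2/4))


TS = 10*log10(5.41^2 / 4) = 10*log10(7.317025) = 8.64

8.64 dB


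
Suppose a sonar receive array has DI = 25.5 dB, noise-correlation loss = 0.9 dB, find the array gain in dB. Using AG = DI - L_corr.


AG = DI - L_corr = 25.5 - 0.9 = 24.6

24.6 dB


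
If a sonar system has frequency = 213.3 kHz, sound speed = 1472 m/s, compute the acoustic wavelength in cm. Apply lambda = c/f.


lambda = c/f = 1472 / 213300 = 0.0069 m = 0.69 cm

0.69 cm


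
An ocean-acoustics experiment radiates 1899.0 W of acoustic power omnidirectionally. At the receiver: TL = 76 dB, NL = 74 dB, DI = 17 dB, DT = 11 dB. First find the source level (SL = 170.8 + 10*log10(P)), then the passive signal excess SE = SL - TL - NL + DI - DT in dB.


Step 1: SL = 170.8 + 10*log10(1899.0) = 203.59 dB
Step 2: SE = SL - TL - NL + DI - DT = 203.59 - 76 - 74 + 17 - 11 = 59.59

59.59 dB


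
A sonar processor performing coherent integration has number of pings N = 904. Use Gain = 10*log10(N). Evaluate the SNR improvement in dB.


29.56 dB


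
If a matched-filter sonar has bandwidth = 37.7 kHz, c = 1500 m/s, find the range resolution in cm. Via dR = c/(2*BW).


dR = c/(2*BW) = 1500 / (2 * 37.7e3) = 0.0199 m = 1.99 cm

1.99 cm


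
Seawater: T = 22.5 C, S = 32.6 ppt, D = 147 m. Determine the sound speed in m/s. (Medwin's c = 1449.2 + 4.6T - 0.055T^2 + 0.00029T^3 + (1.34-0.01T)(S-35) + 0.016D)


c = 1449.2 + 4.6*22.5 - 0.055*22.5^2 + 0.00029*22.5^3 + (1.34 - 0.01*22.5)*(32.6 - 35) + 0.016*147 = 1527.84

1527.84 m/s


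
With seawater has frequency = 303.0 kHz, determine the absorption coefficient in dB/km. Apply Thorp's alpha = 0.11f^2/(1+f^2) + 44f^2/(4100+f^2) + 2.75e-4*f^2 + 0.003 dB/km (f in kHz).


67.48 dB/km


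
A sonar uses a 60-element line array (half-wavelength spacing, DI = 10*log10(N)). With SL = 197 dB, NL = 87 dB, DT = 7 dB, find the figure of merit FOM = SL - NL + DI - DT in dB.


Step 1: DI = 10*log10(60) = 17.78 dB
Step 2: FOM = SL - NL + DI - DT = 197 - 87 + 17.78 - 7 = 120.78

120.78 dB


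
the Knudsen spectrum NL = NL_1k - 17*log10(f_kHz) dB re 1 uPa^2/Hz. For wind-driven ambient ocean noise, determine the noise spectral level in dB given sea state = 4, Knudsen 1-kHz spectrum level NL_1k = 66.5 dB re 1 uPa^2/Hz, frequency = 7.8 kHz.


NL = NL_1k - 17*log10(f_kHz) = 66.5 - 17*log10(7.8) = 66.5 - (15.17) = 51.33

51.33 dB


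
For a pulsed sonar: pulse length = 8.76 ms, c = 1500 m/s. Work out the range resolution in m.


dR = c*tau/2 = 1500 * 8.76e-3 / 2 = 6.57

6.57 m


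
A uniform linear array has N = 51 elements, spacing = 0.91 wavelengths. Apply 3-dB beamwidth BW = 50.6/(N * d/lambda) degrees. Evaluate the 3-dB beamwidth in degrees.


1.09 deg


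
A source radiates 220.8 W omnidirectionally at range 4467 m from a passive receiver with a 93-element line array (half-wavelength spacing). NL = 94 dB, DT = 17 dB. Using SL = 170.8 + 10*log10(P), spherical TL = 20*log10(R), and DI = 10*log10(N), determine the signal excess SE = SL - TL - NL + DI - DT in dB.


Step 1: SL = 170.8 + 10*log10(220.8) = 194.24 dB
Step 2: TL = 20*log10(4467) = 73.0 dB
Step 3: DI = 10*log10(93) = 19.68 dB
Step 4: SE = SL - TL - NL + DI - DT = 194.24 - 73.0 - 94 + 19.68 - 17 = 29.92

29.92 dB


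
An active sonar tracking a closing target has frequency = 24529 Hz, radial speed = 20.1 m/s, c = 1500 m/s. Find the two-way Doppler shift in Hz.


fd = 2*f*v/c = 2 * 24529 * 20.1 / 1500 = 657.38

657.38 Hz


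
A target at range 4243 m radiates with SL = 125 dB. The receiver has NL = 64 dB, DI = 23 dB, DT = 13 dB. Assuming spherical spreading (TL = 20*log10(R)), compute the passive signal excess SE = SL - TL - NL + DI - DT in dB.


Step 1: TL = 20*log10(4243) = 72.55 dB
Step 2: SE = 125 - 72.55 - 64 + 23 - 13 = -1.55

-1.55 dB


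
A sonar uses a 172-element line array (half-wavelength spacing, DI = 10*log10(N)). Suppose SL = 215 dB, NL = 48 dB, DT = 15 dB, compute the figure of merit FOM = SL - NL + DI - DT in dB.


174.36 dB


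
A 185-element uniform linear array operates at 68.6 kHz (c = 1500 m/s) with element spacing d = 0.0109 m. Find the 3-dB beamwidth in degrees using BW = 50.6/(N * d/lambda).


Step 1: lambda = 1500/68600 = 0.02187 m
Step 2: d/lambda = 0.0109/0.02187 = 0.4984
Step 3: BW = 50.6/(N * d/lambda) = 50.6/(185 * 0.4984) = 0.55

0.55 deg


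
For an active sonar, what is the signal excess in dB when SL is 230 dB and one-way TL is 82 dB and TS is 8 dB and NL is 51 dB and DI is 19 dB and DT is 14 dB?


SE = SL - 2*TL + TS - NL + DI - DT = 230 - 2*82 + (8) - 51 + 19 - 14 = 28

28 dB


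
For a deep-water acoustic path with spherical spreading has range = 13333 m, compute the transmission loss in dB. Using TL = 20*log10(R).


TL = 20*log10(13333) = 82.5

82.5 dB


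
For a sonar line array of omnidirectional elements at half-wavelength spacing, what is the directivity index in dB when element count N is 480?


DI = 10*log10(480) = 26.81

26.81 dB


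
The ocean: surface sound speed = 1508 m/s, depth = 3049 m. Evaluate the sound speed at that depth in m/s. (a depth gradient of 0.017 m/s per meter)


c = 1508 + 0.017 * 3049 = 1559.833

1559.833 m/s


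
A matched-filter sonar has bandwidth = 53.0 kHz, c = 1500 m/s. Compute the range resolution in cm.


dR = c/(2*BW) = 1500 / (2 * 53.0e3) = 0.0142 m = 1.42 cm

1.42 cm


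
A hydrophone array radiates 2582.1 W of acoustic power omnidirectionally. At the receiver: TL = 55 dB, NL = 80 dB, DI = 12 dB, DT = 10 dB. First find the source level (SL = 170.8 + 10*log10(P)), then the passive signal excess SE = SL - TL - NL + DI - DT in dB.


Step 1: SL = 170.8 + 10*log10(2582.1) = 204.92 dB
Step 2: SE = SL - TL - NL + DI - DT = 204.92 - 55 - 80 + 12 - 10 = 71.92

71.92 dB


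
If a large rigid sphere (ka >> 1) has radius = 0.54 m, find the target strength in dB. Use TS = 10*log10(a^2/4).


-11.37 dB


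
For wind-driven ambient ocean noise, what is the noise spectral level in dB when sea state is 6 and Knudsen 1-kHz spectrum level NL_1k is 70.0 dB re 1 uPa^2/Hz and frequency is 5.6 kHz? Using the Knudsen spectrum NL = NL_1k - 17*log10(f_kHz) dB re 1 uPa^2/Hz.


57.28 dB


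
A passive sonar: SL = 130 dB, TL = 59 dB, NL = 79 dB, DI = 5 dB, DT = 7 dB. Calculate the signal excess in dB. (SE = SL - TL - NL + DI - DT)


-10 dB


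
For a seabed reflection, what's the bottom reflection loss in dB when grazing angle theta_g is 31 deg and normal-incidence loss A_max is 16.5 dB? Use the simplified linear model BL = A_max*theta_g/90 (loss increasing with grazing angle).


5.68 dB


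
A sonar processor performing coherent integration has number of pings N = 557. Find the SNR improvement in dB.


Gain = 10*log10(557) = 27.46

27.46 dB


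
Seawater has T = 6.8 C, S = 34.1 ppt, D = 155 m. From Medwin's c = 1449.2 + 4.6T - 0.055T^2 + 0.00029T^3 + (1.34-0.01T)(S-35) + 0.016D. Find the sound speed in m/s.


c = 1449.2 + 4.6*6.8 - 0.055*6.8^2 + 0.00029*6.8^3 + (1.34 - 0.01*6.8)*(34.1 - 35) + 0.016*155 = 1479.36

1479.36 m/s


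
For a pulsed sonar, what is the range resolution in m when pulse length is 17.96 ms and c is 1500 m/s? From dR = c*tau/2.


13.47 m


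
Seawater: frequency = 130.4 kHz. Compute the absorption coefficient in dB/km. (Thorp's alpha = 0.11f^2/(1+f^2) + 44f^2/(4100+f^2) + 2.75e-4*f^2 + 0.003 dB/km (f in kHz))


f^2 = 17004.16
alpha = 0.11*17004.16/(1+17004.16) + 44*17004.16/(4100+17004.16) + 2.75e-4*17004.16 + 0.003 = 40.241

40.241 dB/km


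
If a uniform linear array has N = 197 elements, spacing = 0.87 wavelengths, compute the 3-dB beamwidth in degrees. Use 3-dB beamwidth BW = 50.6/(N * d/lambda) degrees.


0.3 deg


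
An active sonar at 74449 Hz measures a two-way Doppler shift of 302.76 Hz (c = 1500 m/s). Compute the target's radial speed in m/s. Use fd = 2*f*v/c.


3.05 m/s


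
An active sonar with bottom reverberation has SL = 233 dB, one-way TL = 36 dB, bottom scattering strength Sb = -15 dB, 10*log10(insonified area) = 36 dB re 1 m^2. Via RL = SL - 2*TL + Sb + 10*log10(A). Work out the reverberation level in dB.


182 dB


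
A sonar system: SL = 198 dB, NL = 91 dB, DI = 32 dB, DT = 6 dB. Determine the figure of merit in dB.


FOM = SL - NL + DI - DT = 198 - 91 + 32 - 6 = 133

133 dB


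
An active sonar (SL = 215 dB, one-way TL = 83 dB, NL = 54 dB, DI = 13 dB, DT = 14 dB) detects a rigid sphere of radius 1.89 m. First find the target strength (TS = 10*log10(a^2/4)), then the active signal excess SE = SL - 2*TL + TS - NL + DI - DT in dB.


Step 1: TS = 10*log10(1.89^2/4) = -0.49 dB
Step 2: SE = SL - 2*TL + TS - NL + DI - DT = 215 - 2*83 + (-0.49) - 54 + 13 - 14 = -6.49

-6.49 dB


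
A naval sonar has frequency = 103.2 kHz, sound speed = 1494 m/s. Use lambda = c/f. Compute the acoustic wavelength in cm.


1.45 cm


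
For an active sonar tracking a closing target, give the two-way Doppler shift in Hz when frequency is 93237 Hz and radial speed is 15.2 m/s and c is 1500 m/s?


1889.6 Hz


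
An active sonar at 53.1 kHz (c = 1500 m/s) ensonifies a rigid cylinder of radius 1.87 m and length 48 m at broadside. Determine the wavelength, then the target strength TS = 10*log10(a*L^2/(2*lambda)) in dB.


Step 1: lambda = c/f = 1500/53100 = 0.02825 m
Step 2: TS = 10*log10(a*L^2/(2*lambda)) = 10*log10(1.87*48^2/(2*0.02825)) = 48.82

48.82 dB


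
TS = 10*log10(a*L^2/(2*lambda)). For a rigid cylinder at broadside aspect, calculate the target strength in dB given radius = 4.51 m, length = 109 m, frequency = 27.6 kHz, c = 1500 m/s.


56.93 dB


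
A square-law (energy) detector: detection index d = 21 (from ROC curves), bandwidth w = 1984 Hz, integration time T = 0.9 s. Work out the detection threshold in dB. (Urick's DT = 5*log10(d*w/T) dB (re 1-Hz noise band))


DT = 5*log10(d*w/T) = 5*log10(21 * 1984 / 0.9) = 5*log10(46293.33) = 23.33

23.33 dB


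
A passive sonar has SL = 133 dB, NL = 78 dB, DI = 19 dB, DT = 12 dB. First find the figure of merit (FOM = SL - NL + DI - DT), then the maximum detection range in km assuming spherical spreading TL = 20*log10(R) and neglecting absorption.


Step 1: FOM = SL - NL + DI - DT = 133 - 78 + 19 - 12 = 62 dB
Step 2: at max range FOM = TL = 20*log10(R), so R = 10^(62/20) = 1258.93 m = 1.26 km

1.26 km


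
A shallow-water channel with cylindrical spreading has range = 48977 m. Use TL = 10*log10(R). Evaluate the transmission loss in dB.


46.9 dB


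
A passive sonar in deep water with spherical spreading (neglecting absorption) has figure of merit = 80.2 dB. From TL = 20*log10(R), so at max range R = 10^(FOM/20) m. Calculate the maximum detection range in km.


At max range FOM = TL, so 20*log10(R) = 80.2
R = 10^(80.2/20) = 10232.93 m = 10.23 km

10.23 km


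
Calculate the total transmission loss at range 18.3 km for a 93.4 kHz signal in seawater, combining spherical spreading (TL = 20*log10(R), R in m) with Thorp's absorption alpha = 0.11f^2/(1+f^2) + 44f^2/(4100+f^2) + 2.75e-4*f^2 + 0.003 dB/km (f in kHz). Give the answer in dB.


678.98 dB


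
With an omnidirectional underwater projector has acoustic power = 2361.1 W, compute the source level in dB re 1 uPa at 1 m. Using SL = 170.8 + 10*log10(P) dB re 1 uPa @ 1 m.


SL = 170.8 + 10*log10(2361.1) = 170.8 + 33.73 = 204.53

204.53 dB


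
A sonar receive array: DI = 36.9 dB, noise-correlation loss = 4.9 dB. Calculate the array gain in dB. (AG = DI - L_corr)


AG = DI - L_corr = 36.9 - 4.9 = 32.0

32.0 dB


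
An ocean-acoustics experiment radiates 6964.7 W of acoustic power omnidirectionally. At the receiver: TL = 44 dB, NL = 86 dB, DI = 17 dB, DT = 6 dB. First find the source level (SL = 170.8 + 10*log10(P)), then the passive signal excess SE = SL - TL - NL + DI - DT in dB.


Step 1: SL = 170.8 + 10*log10(6964.7) = 209.23 dB
Step 2: SE = SL - TL - NL + DI - DT = 209.23 - 44 - 86 + 17 - 6 = 90.23

90.23 dB


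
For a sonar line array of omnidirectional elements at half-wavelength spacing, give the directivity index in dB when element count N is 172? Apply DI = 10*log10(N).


DI = 10*log10(172) = 22.36

22.36 dB


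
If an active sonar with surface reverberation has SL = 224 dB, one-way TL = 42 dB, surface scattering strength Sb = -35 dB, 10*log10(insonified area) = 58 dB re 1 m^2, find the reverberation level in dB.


RL = SL - 2*TL + Sb + 10*log10(A) = 224 - 2*42 + (-35) + 58 = 163

163 dB


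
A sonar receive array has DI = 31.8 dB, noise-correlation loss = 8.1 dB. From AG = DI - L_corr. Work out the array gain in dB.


AG = DI - L_corr = 31.8 - 8.1 = 23.7

23.7 dB


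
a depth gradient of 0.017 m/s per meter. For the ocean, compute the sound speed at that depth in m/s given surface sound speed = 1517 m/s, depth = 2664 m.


c = 1517 + 0.017 * 2664 = 1562.288

1562.288 m/s


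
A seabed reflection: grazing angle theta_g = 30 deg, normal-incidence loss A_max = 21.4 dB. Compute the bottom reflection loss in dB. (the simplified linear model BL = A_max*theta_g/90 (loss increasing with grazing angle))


BL = A_max * theta_g / 90 = 21.4 * 30 / 90 = 7.13

7.13 dB


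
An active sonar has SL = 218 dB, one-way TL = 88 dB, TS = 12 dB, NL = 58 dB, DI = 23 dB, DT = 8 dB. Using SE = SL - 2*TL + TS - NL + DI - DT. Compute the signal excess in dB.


SE = SL - 2*TL + TS - NL + DI - DT = 218 - 2*88 + (12) - 58 + 23 - 8 = 11

11 dB


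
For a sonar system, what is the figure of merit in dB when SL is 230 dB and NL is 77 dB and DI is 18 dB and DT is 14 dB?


157 dB


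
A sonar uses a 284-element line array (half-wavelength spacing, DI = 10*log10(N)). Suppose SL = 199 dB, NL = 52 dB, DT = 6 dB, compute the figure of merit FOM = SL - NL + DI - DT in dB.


Step 1: DI = 10*log10(284) = 24.53 dB
Step 2: FOM = SL - NL + DI - DT = 199 - 52 + 24.53 - 6 = 165.53

165.53 dB


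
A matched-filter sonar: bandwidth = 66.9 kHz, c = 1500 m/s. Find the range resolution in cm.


1.12 cm


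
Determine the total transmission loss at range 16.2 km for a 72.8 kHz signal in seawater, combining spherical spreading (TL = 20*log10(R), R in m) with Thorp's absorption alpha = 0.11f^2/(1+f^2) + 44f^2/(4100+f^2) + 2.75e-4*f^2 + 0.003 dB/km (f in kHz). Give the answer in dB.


511.52 dB


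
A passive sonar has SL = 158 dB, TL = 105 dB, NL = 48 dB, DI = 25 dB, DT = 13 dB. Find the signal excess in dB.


SE = SL - TL - NL + DI - DT = 158 - 105 - 48 + 25 - 13 = 17

17 dB


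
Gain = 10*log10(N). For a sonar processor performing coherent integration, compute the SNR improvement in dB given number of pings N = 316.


25.0 dB


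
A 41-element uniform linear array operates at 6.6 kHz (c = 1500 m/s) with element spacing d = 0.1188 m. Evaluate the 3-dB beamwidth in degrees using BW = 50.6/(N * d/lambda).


2.36 deg


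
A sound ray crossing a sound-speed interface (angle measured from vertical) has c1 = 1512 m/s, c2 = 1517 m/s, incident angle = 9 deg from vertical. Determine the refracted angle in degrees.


sin(theta2) = (c2/c1)*sin(theta1) = (1517/1512)*sin(9 deg) = 0.15695
theta2 = arcsin(0.15695) = 9.03

9.03 deg


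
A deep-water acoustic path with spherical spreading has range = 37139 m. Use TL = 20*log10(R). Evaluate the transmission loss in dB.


TL = 20*log10(37139) = 91.4

91.4 dB


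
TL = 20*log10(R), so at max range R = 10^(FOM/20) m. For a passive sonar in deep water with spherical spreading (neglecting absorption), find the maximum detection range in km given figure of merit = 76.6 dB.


At max range FOM = TL, so 20*log10(R) = 76.6
R = 10^(76.6/20) = 6760.83 m = 6.76 km

6.76 km


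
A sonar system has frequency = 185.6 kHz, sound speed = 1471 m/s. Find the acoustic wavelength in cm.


lambda = c/f = 1471 / 185600 = 0.0079 m = 0.79 cm

0.79 cm


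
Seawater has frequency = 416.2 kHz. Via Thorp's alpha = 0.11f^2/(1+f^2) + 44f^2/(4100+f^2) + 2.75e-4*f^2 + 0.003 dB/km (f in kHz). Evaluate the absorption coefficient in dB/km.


f^2 = 173222.44
alpha = 0.11*173222.44/(1+173222.44) + 44*173222.44/(4100+173222.44) + 2.75e-4*173222.44 + 0.003 = 90.732

90.732 dB/km


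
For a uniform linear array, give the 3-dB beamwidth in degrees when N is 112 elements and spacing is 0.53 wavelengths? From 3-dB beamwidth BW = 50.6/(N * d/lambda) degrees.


BW = 50.6 / (112 * 0.53) = 50.6 / 59.36 = 0.85

0.85 deg


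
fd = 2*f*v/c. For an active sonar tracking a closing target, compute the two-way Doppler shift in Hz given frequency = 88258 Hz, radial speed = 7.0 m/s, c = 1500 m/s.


823.74 Hz


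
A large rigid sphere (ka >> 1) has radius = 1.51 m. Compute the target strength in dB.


TS = 10*log10(1.51^2 / 4) = 10*log10(0.570025) = -2.44

-2.44 dB


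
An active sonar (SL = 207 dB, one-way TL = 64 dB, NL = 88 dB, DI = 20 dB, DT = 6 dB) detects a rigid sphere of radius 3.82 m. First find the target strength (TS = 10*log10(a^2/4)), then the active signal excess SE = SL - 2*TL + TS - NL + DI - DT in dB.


Step 1: TS = 10*log10(3.82^2/4) = 5.62 dB
Step 2: SE = SL - 2*TL + TS - NL + DI - DT = 207 - 2*64 + (5.62) - 88 + 20 - 6 = 10.62

10.62 dB


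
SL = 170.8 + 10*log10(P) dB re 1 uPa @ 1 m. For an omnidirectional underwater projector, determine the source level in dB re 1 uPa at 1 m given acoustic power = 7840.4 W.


SL = 170.8 + 10*log10(7840.4) = 170.8 + 38.94 = 209.74

209.74 dB


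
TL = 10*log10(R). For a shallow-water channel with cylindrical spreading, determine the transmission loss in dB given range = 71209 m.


TL = 10*log10(71209) = 48.53

48.53 dB


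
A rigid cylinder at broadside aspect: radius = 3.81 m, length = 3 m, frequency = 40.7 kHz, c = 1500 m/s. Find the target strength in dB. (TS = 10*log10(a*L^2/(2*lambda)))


lambda = 1500/40700 = 0.03686 m
TS = 10*log10(3.81*3^2/(2*0.03686)) = 26.68

26.68 dB


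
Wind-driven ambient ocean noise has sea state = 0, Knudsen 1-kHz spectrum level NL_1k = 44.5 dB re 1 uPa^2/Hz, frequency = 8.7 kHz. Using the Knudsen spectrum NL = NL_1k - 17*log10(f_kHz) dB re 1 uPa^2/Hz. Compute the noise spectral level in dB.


28.53 dB


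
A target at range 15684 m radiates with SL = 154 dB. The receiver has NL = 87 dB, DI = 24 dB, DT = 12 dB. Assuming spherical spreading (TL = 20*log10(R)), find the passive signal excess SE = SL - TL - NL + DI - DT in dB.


-4.91 dB


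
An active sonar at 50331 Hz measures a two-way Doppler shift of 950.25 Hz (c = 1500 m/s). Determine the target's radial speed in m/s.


From fd = 2*f*v/c, v = c*fd/(2*f) = 1500 * 950.25 / (2*50331) = 14.16

14.16 m/s


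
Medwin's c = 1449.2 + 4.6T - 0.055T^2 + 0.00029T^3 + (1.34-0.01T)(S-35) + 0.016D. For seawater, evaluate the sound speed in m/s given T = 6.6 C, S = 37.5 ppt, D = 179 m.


1483.3 m/s


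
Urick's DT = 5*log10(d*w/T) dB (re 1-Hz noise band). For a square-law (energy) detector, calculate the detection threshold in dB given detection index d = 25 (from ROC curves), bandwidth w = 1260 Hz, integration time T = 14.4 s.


DT = 5*log10(d*w/T) = 5*log10(25 * 1260 / 14.4) = 5*log10(2187.5) = 16.7

16.7 dB


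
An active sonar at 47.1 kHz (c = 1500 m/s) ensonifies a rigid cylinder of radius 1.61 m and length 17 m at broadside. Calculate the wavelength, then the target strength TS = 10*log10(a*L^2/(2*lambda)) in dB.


Step 1: lambda = c/f = 1500/47100 = 0.03185 m
Step 2: TS = 10*log10(a*L^2/(2*lambda)) = 10*log10(1.61*17^2/(2*0.03185)) = 38.64

38.64 dB


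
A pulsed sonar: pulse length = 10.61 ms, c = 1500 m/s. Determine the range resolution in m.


dR = c*tau/2 = 1500 * 10.61e-3 / 2 = 7.9575

7.9575 m


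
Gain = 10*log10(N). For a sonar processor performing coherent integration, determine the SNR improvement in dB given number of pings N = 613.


27.87 dB


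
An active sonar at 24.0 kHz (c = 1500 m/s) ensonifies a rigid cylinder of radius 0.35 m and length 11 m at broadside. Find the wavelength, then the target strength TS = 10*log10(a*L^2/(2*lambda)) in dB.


Step 1: lambda = c/f = 1500/24000 = 0.0625 m
Step 2: TS = 10*log10(a*L^2/(2*lambda)) = 10*log10(0.35*11^2/(2*0.0625)) = 25.3

25.3 dB


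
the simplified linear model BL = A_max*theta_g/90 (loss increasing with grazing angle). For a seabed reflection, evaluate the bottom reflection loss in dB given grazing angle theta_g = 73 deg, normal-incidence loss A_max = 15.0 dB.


BL = A_max * theta_g / 90 = 15.0 * 73 / 90 = 12.17

12.17 dB


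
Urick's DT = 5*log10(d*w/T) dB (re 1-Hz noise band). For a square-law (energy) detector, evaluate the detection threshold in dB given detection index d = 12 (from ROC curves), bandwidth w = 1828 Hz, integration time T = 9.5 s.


DT = 5*log10(d*w/T) = 5*log10(12 * 1828 / 9.5) = 5*log10(2309.05) = 16.82

16.82 dB


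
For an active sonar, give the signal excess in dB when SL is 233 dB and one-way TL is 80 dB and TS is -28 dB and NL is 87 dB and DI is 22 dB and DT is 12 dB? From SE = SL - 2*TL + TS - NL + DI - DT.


-32 dB


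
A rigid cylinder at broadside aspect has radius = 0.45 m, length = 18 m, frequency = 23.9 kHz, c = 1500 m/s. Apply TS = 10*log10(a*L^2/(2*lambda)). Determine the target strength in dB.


30.65 dB


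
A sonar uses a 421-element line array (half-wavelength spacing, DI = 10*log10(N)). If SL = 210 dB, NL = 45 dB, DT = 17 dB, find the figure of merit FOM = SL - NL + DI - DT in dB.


174.24 dB


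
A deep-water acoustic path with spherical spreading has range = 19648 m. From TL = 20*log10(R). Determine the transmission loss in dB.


TL = 20*log10(19648) = 85.87

85.87 dB


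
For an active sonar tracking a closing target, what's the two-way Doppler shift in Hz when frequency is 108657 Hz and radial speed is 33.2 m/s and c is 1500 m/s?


fd = 2*f*v/c = 2 * 108657 * 33.2 / 1500 = 4809.88

4809.88 Hz


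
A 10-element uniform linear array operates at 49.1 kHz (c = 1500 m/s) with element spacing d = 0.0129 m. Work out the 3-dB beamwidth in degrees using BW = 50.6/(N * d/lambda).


11.98 deg


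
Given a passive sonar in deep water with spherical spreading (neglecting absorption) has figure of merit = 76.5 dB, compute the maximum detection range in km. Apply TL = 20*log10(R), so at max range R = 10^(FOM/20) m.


6.68 km


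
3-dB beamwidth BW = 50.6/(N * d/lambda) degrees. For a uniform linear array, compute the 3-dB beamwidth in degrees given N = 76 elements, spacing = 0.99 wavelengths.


BW = 50.6 / (76 * 0.99) = 50.6 / 75.24 = 0.67

0.67 deg


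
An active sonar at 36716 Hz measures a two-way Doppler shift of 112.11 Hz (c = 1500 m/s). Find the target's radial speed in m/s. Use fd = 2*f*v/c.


From fd = 2*f*v/c, v = c*fd/(2*f) = 1500 * 112.11 / (2*36716) = 2.29

2.29 m/s


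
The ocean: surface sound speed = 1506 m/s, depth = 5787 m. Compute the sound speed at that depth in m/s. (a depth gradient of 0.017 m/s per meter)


c = 1506 + 0.017 * 5787 = 1604.379

1604.379 m/s


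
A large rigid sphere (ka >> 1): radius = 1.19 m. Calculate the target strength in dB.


-4.51 dB


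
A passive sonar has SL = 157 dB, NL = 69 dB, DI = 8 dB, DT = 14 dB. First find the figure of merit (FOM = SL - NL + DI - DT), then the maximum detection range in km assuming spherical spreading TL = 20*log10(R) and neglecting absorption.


Step 1: FOM = SL - NL + DI - DT = 157 - 69 + 8 - 14 = 82 dB
Step 2: at max range FOM = TL = 20*log10(R), so R = 10^(82/20) = 12589.25 m = 12.59 km

12.59 km


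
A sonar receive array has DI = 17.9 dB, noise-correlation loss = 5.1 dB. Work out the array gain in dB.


12.8 dB


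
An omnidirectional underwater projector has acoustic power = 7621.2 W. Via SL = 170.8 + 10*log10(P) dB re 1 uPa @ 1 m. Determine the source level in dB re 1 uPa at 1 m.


209.62 dB


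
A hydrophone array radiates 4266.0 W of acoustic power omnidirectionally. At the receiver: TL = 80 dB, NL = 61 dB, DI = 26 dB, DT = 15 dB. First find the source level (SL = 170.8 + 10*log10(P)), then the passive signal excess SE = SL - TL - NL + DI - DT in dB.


Step 1: SL = 170.8 + 10*log10(4266.0) = 207.1 dB
Step 2: SE = SL - TL - NL + DI - DT = 207.1 - 80 - 61 + 26 - 15 = 77.1

77.1 dB


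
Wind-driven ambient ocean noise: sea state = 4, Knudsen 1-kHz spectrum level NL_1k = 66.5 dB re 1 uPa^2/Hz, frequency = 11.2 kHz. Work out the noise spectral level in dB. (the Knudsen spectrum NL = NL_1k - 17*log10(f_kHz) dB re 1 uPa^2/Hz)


NL = NL_1k - 17*log10(f_kHz) = 66.5 - 17*log10(11.2) = 66.5 - (17.84) = 48.66

48.66 dB


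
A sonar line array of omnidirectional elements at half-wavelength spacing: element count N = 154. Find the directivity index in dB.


DI = 10*log10(154) = 21.88

21.88 dB


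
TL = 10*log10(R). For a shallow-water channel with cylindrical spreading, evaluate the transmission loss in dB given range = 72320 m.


TL = 10*log10(72320) = 48.59

48.59 dB


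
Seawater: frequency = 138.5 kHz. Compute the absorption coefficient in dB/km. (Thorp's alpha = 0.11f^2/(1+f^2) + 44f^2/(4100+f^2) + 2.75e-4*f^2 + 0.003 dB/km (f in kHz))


41.64 dB/km


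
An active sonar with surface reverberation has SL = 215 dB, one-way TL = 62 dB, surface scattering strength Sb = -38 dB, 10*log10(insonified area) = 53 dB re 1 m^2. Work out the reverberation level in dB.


106 dB


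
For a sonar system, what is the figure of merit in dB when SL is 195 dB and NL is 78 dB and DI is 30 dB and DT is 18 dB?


FOM = SL - NL + DI - DT = 195 - 78 + 30 - 18 = 129

129 dB


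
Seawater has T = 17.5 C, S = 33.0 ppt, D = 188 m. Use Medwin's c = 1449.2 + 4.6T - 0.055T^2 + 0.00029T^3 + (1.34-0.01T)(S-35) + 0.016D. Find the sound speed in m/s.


1515.09 m/s


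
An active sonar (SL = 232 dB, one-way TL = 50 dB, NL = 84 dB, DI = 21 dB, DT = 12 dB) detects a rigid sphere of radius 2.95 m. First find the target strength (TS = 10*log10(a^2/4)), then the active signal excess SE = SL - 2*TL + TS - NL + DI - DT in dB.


Step 1: TS = 10*log10(2.95^2/4) = 3.38 dB
Step 2: SE = SL - 2*TL + TS - NL + DI - DT = 232 - 2*50 + (3.38) - 84 + 21 - 12 = 60.38

60.38 dB


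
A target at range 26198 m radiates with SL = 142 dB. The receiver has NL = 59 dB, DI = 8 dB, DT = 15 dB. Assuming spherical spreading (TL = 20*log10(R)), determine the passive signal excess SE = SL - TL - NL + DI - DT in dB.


-12.37 dB


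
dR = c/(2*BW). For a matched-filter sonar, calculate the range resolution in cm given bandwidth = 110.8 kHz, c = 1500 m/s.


0.68 cm


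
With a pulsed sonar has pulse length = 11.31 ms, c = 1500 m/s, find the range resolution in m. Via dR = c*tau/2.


dR = c*tau/2 = 1500 * 11.31e-3 / 2 = 8.4825

8.4825 m


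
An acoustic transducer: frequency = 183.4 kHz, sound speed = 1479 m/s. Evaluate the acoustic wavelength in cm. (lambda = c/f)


lambda = c/f = 1479 / 183400 = 0.0081 m = 0.81 cm

0.81 cm


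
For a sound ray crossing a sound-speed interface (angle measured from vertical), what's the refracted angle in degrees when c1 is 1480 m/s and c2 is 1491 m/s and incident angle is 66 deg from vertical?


sin(theta2) = (c2/c1)*sin(theta1) = (1491/1480)*sin(66 deg) = 0.92034
theta2 = arcsin(0.92034) = 66.98

66.98 deg


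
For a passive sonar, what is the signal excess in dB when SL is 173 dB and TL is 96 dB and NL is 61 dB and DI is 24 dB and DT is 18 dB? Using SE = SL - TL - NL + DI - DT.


22 dB


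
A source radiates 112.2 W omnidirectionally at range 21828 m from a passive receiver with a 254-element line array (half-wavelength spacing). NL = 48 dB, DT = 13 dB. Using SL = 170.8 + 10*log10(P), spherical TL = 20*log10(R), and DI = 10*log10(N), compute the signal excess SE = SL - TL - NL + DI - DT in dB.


67.57 dB


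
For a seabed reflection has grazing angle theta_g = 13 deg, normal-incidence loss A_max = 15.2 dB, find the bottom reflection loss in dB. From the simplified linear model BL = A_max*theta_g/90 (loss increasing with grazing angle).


2.2 dB


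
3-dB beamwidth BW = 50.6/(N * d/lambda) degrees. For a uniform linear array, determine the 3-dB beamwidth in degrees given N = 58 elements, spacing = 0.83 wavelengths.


BW = 50.6 / (58 * 0.83) = 50.6 / 48.14 = 1.05

1.05 deg


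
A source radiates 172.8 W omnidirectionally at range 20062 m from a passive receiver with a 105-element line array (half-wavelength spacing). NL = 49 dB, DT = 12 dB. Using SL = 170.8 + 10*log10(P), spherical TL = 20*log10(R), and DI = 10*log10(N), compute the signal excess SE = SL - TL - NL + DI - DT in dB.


66.34 dB


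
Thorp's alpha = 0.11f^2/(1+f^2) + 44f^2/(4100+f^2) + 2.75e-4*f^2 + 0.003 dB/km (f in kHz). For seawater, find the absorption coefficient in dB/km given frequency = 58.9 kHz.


f^2 = 3469.21
alpha = 0.11*3469.21/(1+3469.21) + 44*3469.21/(4100+3469.21) + 2.75e-4*3469.21 + 0.003 = 21.234

21.234 dB/km


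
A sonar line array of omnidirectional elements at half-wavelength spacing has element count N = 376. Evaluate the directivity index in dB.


25.75 dB


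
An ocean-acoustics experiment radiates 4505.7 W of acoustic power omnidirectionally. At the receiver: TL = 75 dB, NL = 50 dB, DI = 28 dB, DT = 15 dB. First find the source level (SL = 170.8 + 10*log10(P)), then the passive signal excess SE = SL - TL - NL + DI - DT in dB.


Step 1: SL = 170.8 + 10*log10(4505.7) = 207.34 dB
Step 2: SE = SL - TL - NL + DI - DT = 207.34 - 75 - 50 + 28 - 15 = 95.34

95.34 dB


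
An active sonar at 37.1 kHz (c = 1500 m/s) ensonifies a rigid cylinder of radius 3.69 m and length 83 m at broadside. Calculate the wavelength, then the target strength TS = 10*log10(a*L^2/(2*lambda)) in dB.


Step 1: lambda = c/f = 1500/37100 = 0.04043 m
Step 2: TS = 10*log10(a*L^2/(2*lambda)) = 10*log10(3.69*83^2/(2*0.04043)) = 54.97

54.97 dB


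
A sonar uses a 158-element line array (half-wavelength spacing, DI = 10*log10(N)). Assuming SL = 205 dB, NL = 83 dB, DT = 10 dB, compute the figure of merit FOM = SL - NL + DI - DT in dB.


Step 1: DI = 10*log10(158) = 21.99 dB
Step 2: FOM = SL - NL + DI - DT = 205 - 83 + 21.99 - 10 = 133.99

133.99 dB


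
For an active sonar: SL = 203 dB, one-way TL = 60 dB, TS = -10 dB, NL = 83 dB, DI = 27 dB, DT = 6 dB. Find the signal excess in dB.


SE = SL - 2*TL + TS - NL + DI - DT = 203 - 2*60 + (-10) - 83 + 27 - 6 = 11

11 dB
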